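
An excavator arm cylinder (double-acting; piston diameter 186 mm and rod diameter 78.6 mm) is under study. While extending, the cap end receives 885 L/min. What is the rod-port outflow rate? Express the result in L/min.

Q_out ≈ 727 L/min

Cap-side area A_cap = π/4 × (186 mm)² = 27170 mm^2
Rod-side annular area A_ann = π/4 × (186² − 78.6²) = 22320 mm^2
Piston speed v = Q_in/A_cap; rod-end outflow Q_out = v × A_ann = Q_in × A_ann/A_cap.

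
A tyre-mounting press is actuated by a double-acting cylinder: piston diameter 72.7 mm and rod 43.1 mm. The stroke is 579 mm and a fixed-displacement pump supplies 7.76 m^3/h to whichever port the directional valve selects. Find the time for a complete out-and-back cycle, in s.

Cap-side area A_cap = π/4 × (72.7 mm)² = 4151 mm^2
Rod-side annular area A_ann = π/4 × (72.7² − 43.1²) = 2692 mm^2
t_ext = A_cap·L/Q = 1.115 s
t_ret = A_ann·L/Q = 0.7231 s
t_cycle = t_ext + t_ret

t ≈ 1.84 s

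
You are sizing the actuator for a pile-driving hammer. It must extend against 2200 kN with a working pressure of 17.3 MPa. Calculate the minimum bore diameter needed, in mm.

Extension force acts on the full piston face: F = P × (π/4)D².
D = √(4F / (πP)) = √(4 × 2200 kN / (π × 17.3 MPa))

D ≈ 402 mm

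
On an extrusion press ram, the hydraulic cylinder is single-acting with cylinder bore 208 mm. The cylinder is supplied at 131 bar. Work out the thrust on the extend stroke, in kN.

Cap-side area A_cap = π/4 × (208 mm)² = 33980 mm^2
F = P × A_cap = 131 bar × A_cap

F ≈ 445 kN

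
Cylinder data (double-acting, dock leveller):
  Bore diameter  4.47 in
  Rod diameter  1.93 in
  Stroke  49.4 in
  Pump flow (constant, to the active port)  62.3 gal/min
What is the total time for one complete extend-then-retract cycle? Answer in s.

t ≈ 5.86 s

Cap-side area A_cap = π/4 × (4.47 in)² = 15.69 in^2
Rod-side annular area A_ann = π/4 × (4.47² − 1.93²) = 12.77 in^2
t_ext = A_cap·L/Q = 3.232 s
t_ret = A_ann·L/Q = 2.630 s
t_cycle = t_ext + t_ret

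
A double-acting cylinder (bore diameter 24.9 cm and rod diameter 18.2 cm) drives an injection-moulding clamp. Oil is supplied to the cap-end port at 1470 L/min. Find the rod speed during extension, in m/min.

Cap-side area A_cap = π/4 × (24.9 cm)² = 487.0 cm^2
v = Q / A

v ≈ 30.2 m/min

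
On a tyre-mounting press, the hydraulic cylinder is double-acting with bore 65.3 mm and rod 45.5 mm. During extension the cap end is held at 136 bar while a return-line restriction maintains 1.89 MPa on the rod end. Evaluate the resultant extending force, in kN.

F ≈ 42.3 kN

Cap-side area A_cap = π/4 × (65.3 mm)² = 3349 mm^2
Rod-side annular area A_ann = π/4 × (65.3² − 45.5²) = 1723 mm^2
Net thrust = P_cap·A_cap − P_rod·A_ann = 45.55 kN − 3.257 kN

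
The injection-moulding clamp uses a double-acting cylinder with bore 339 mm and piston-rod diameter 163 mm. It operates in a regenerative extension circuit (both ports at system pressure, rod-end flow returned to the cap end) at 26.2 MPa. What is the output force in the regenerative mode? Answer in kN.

F ≈ 547 kN

With equal pressure on both faces, forces on the annular region cancel; the net push is pressure × rod cross-section.
Rod cross-section A_rod = π/4 × (163 mm)² = 20870 mm^2
F = P × A_rod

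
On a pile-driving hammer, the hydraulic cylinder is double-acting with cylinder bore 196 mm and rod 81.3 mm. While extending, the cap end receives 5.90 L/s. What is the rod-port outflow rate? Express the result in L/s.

Cap-side area A_cap = π/4 × (196 mm)² = 30170 mm^2
Rod-side annular area A_ann = π/4 × (196² − 81.3²) = 24980 mm^2
Piston speed v = Q_in/A_cap; rod-end outflow Q_out = v × A_ann = Q_in × A_ann/A_cap.

Q_out ≈ 4.88 L/s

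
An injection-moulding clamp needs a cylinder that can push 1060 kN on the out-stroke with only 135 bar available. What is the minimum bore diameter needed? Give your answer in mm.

D ≈ 316 mm

Extension force acts on the full piston face: F = P × (π/4)D².
D = √(4F / (πP)) = √(4 × 1060 kN / (π × 135 bar))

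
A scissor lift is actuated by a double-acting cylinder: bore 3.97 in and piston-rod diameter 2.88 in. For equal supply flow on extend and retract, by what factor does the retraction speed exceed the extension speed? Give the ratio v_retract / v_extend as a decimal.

Cap-side area A_cap = π/4 × (3.97 in)² = 12.38 in^2
Rod-side annular area A_ann = π/4 × (3.97² − 2.88²) = 5.864 in^2
For equal Q, v ∝ 1/A, so v_ret/v_ext = A_cap/A_ann.

v_ret/v_ext ≈ 2.11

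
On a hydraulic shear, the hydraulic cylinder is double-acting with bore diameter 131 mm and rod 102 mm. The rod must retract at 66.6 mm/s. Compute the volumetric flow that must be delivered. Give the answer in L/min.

Rod-side annular area A_ann = π/4 × (131² − 102²) = 5307 mm^2
Q = A × v

Q ≈ 21.2 L/min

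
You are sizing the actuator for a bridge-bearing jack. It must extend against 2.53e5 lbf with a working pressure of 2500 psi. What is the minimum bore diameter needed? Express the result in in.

D ≈ 11.4 in

Extension force acts on the full piston face: F = P × (π/4)D².
D = √(4F / (πP)) = √(4 × 2.53e5 lbf / (π × 2500 psi))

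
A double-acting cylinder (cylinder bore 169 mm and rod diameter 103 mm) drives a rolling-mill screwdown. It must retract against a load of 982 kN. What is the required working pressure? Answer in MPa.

Rod-side annular area A_ann = π/4 × (169² − 103²) = 14100 mm^2
Retraction: pressure acts on the annular area.
P = F / A = 982 kN / A

P ≈ 69.6 MPa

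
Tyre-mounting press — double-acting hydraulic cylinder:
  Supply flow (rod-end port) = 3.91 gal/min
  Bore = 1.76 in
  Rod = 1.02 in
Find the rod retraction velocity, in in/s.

Rod-side annular area A_ann = π/4 × (1.76² − 1.02²) = 1.616 in^2
Flow into the rod-end port fills the annular volume.
v = Q / A

v ≈ 9.32 in/s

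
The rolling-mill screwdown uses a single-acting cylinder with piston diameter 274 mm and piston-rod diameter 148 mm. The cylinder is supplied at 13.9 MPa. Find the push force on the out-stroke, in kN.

Cap-side area A_cap = π/4 × (274 mm)² = 58960 mm^2
F = P × A_cap = 13.9 MPa × A_cap

F ≈ 820 kN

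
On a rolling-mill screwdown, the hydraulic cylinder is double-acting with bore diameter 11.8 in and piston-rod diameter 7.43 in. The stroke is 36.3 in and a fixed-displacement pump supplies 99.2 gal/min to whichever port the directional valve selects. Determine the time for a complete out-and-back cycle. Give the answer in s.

Cap-side area A_cap = π/4 × (11.8 in)² = 109.4 in^2
Rod-side annular area A_ann = π/4 × (11.8² − 7.43²) = 66.00 in^2
t_ext = A_cap·L/Q = 10.39 s
t_ret = A_ann·L/Q = 6.273 s
t_cycle = t_ext + t_ret

t ≈ 16.7 s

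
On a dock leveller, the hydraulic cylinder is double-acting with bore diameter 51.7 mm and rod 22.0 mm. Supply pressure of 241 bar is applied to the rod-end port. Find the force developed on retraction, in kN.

F ≈ 41.4 kN

Rod-side annular area A_ann = π/4 × (51.7² − 22.0²) = 1719 mm^2
On retraction the pressure acts on the annular area (bore minus rod).
F = P × A_ann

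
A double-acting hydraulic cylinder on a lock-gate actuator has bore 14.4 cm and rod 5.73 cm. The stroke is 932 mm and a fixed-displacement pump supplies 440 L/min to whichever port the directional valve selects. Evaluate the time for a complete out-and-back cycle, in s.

t ≈ 3.81 s

Cap-side area A_cap = π/4 × (14.4 cm)² = 162.9 cm^2
Rod-side annular area A_ann = π/4 × (14.4² − 5.73²) = 137.1 cm^2
t_ext = A_cap·L/Q = 2.070 s
t_ret = A_ann·L/Q = 1.742 s
t_cycle = t_ext + t_ret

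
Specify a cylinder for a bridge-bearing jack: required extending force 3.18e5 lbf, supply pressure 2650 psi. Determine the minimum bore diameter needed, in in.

Extension force acts on the full piston face: F = P × (π/4)D².
D = √(4F / (πP)) = √(4 × 3.18e5 lbf / (π × 2650 psi))

D ≈ 12.4 in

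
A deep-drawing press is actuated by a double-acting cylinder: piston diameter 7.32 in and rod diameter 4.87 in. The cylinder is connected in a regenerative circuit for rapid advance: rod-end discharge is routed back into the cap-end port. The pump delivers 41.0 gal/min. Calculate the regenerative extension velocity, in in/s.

v ≈ 8.47 in/s

In regeneration the rod-end outflow joins the pump flow into the cap end, so the net volume the pump must supply per unit advance equals the rod cross-section area.
Rod cross-section A_rod = π/4 × (4.87 in)² = 18.63 in^2
v = Q_pump / A_rod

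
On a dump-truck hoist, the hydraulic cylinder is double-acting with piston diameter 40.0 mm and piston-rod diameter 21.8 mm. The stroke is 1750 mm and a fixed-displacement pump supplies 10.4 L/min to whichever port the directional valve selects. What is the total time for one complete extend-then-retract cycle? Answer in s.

t ≈ 21.6 s

Cap-side area A_cap = π/4 × (40.0 mm)² = 1257 mm^2
Rod-side annular area A_ann = π/4 × (40.0² − 21.8²) = 883.4 mm^2
t_ext = A_cap·L/Q = 12.69 s
t_ret = A_ann·L/Q = 8.919 s
t_cycle = t_ext + t_ret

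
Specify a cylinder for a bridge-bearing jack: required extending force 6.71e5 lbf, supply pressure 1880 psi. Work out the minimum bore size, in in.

D ≈ 21.3 in

Extension force acts on the full piston face: F = P × (π/4)D².
D = √(4F / (πP)) = √(4 × 6.71e5 lbf / (π × 1880 psi))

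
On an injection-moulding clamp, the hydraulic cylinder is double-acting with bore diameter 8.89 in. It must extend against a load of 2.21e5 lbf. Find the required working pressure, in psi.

Cap-side area A_cap = π/4 × (8.89 in)² = 62.07 in^2
P = F / A = 2.21e5 lbf / A

P ≈ 3560 psi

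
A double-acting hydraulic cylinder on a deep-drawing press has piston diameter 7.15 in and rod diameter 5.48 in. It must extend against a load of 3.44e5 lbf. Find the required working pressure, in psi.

P ≈ 8570 psi

Cap-side area A_cap = π/4 × (7.15 in)² = 40.15 in^2
P = F / A = 3.44e5 lbf / A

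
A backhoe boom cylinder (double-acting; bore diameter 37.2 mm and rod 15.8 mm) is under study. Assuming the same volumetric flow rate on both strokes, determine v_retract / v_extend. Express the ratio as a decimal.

v_ret/v_ext ≈ 1.22

Cap-side area A_cap = π/4 × (37.2 mm)² = 1087 mm^2
Rod-side annular area A_ann = π/4 × (37.2² − 15.8²) = 890.8 mm^2
For equal Q, v ∝ 1/A, so v_ret/v_ext = A_cap/A_ann.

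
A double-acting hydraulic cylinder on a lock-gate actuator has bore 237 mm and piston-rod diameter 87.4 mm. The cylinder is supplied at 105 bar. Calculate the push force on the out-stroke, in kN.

Cap-side area A_cap = π/4 × (237 mm)² = 44120 mm^2
F = P × A_cap = 105 bar × A_cap

F ≈ 463 kN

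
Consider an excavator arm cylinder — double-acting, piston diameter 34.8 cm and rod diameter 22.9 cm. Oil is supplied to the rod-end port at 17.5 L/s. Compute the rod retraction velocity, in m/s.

Rod-side annular area A_ann = π/4 × (34.8² − 22.9²) = 539.3 cm^2
Flow into the rod-end port fills the annular volume.
v = Q / A

v ≈ 0.325 m/s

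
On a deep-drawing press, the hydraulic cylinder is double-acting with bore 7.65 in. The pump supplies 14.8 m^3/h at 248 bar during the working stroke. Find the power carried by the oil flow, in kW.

W ≈ 102 kW

Hydraulic power = P × Q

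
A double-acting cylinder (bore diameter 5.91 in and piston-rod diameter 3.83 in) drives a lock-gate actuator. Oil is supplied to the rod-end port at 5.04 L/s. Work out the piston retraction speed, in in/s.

Rod-side annular area A_ann = π/4 × (5.91² − 3.83²) = 15.91 in^2
Flow into the rod-end port fills the annular volume.
v = Q / A

v ≈ 19.3 in/s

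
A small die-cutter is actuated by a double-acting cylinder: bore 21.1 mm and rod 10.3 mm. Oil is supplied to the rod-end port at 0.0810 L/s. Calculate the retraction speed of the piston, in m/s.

v ≈ 0.304 m/s

Rod-side annular area A_ann = π/4 × (21.1² − 10.3²) = 266.3 mm^2
Flow into the rod-end port fills the annular volume.
v = Q / A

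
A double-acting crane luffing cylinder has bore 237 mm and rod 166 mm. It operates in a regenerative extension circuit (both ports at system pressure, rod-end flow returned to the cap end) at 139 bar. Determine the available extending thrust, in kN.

F ≈ 301 kN

With equal pressure on both faces, forces on the annular region cancel; the net push is pressure × rod cross-section.
Rod cross-section A_rod = π/4 × (166 mm)² = 21640 mm^2
F = P × A_rod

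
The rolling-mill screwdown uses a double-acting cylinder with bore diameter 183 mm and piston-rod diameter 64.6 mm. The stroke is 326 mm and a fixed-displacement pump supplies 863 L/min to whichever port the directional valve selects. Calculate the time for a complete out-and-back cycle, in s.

Cap-side area A_cap = π/4 × (183 mm)² = 26300 mm^2
Rod-side annular area A_ann = π/4 × (183² − 64.6²) = 23020 mm^2
t_ext = A_cap·L/Q = 0.5961 s
t_ret = A_ann·L/Q = 0.5219 s
t_cycle = t_ext + t_ret

t ≈ 1.12 s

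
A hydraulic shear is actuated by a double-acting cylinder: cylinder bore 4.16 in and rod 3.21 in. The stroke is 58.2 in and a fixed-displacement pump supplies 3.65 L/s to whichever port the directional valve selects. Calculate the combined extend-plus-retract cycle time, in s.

t ≈ 4.99 s

Cap-side area A_cap = π/4 × (4.16 in)² = 13.59 in^2
Rod-side annular area A_ann = π/4 × (4.16² − 3.21²) = 5.499 in^2
t_ext = A_cap·L/Q = 3.551 s
t_ret = A_ann·L/Q = 1.437 s
t_cycle = t_ext + t_ret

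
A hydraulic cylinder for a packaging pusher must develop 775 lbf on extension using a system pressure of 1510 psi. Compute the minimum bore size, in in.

Extension force acts on the full piston face: F = P × (π/4)D².
D = √(4F / (πP)) = √(4 × 775 lbf / (π × 1510 psi))

D ≈ 0.808 in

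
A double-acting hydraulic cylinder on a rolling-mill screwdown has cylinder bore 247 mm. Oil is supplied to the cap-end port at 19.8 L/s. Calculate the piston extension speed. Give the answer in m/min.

v ≈ 24.8 m/min

Cap-side area A_cap = π/4 × (247 mm)² = 47920 mm^2
v = Q / A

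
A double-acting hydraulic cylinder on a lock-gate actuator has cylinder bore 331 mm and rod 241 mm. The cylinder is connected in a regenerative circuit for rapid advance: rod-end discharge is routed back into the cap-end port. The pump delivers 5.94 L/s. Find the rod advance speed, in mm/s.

v ≈ 130 mm/s

In regeneration the rod-end outflow joins the pump flow into the cap end, so the net volume the pump must supply per unit advance equals the rod cross-section area.
Rod cross-section A_rod = π/4 × (241 mm)² = 45620 mm^2
v = Q_pump / A_rod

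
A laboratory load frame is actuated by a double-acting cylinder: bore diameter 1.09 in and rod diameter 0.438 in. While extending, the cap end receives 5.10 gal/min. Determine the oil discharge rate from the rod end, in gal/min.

Q_out ≈ 4.28 gal/min

Cap-side area A_cap = π/4 × (1.09 in)² = 0.9331 in^2
Rod-side annular area A_ann = π/4 × (1.09² − 0.438²) = 0.7825 in^2
Piston speed v = Q_in/A_cap; rod-end outflow Q_out = v × A_ann = Q_in × A_ann/A_cap.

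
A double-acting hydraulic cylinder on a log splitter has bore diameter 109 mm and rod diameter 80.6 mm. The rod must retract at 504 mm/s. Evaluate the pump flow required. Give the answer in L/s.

Rod-side annular area A_ann = π/4 × (109² − 80.6²) = 4229 mm^2
Q = A × v

Q ≈ 2.13 L/s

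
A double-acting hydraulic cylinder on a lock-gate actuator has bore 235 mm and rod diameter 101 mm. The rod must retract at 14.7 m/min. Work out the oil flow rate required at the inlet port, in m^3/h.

Q ≈ 31.2 m^3/h

Rod-side annular area A_ann = π/4 × (235² − 101²) = 35360 mm^2
Q = A × v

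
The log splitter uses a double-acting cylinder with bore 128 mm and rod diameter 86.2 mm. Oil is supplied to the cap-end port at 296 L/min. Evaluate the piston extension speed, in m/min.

Cap-side area A_cap = π/4 × (128 mm)² = 12870 mm^2
v = Q / A

v ≈ 23.0 m/min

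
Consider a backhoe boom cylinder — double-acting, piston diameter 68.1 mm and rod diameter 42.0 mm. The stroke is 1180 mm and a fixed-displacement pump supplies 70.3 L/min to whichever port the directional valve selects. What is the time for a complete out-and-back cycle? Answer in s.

t ≈ 5.94 s

Cap-side area A_cap = π/4 × (68.1 mm)² = 3642 mm^2
Rod-side annular area A_ann = π/4 × (68.1² − 42.0²) = 2257 mm^2
t_ext = A_cap·L/Q = 3.668 s
t_ret = A_ann·L/Q = 2.273 s
t_cycle = t_ext + t_ret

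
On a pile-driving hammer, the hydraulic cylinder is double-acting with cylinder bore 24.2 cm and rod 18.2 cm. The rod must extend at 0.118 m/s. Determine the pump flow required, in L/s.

Cap-side area A_cap = π/4 × (24.2 cm)² = 460.0 cm^2
Q = A × v

Q ≈ 5.43 L/s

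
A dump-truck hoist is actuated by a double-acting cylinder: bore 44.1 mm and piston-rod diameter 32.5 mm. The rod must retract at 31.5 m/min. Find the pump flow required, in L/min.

Rod-side annular area A_ann = π/4 × (44.1² − 32.5²) = 697.9 mm^2
Q = A × v

Q ≈ 22.0 L/min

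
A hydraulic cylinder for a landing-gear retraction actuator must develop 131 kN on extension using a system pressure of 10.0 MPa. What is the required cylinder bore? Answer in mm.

Extension force acts on the full piston face: F = P × (π/4)D².
D = √(4F / (πP)) = √(4 × 131 kN / (π × 10.0 MPa))

D ≈ 129 mm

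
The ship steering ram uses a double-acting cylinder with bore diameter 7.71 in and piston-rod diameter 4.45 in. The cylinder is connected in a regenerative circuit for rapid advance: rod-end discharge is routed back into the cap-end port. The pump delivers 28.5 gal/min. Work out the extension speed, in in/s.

v ≈ 7.05 in/s

In regeneration the rod-end outflow joins the pump flow into the cap end, so the net volume the pump must supply per unit advance equals the rod cross-section area.
Rod cross-section A_rod = π/4 × (4.45 in)² = 15.55 in^2
v = Q_pump / A_rod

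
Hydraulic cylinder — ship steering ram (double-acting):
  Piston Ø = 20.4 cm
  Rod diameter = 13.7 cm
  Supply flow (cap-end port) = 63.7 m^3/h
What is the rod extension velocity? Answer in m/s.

v ≈ 0.541 m/s

Cap-side area A_cap = π/4 × (20.4 cm)² = 326.9 cm^2
v = Q / A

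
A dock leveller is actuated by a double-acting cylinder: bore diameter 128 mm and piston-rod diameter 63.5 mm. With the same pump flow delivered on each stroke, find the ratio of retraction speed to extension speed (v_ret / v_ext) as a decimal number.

v_ret/v_ext ≈ 1.33

Cap-side area A_cap = π/4 × (128 mm)² = 12870 mm^2
Rod-side annular area A_ann = π/4 × (128² − 63.5²) = 9701 mm^2
For equal Q, v ∝ 1/A, so v_ret/v_ext = A_cap/A_ann.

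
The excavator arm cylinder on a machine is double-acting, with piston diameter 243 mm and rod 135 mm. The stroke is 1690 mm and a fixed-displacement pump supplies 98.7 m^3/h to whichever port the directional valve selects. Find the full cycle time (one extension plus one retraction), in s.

Cap-side area A_cap = π/4 × (243 mm)² = 46380 mm^2
Rod-side annular area A_ann = π/4 × (243² − 135²) = 32060 mm^2
t_ext = A_cap·L/Q = 2.859 s
t_ret = A_ann·L/Q = 1.976 s
t_cycle = t_ext + t_ret

t ≈ 4.84 s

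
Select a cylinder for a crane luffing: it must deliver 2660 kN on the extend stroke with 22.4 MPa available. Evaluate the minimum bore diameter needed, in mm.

D ≈ 389 mm

Extension force acts on the full piston face: F = P × (π/4)D².
D = √(4F / (πP)) = √(4 × 2660 kN / (π × 22.4 MPa))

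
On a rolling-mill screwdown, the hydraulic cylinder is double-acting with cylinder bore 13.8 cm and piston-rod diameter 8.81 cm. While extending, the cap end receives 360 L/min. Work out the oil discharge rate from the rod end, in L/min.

Q_out ≈ 213 L/min

Cap-side area A_cap = π/4 × (13.8 cm)² = 149.6 cm^2
Rod-side annular area A_ann = π/4 × (13.8² − 8.81²) = 88.61 cm^2
Piston speed v = Q_in/A_cap; rod-end outflow Q_out = v × A_ann = Q_in × A_ann/A_cap.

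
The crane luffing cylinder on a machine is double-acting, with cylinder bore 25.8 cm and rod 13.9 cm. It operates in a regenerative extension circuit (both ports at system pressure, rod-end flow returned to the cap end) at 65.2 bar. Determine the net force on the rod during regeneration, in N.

With equal pressure on both faces, forces on the annular region cancel; the net push is pressure × rod cross-section.
Rod cross-section A_rod = π/4 × (13.9 cm)² = 151.7 cm^2
F = P × A_rod

F ≈ 98900 N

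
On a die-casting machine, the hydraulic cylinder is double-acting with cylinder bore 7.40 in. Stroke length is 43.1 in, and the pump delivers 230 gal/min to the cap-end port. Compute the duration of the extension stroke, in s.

Cap-side area A_cap = π/4 × (7.40 in)² = 43.01 in^2
Swept volume V = A × L; t = V / Q = A·L / Q

t ≈ 2.09 s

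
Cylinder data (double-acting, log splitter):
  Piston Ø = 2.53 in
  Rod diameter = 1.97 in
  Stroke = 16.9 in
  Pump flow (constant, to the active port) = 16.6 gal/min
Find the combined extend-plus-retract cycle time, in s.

t ≈ 1.85 s

Cap-side area A_cap = π/4 × (2.53 in)² = 5.027 in^2
Rod-side annular area A_ann = π/4 × (2.53² − 1.97²) = 1.979 in^2
t_ext = A_cap·L/Q = 1.329 s
t_ret = A_ann·L/Q = 0.5234 s
t_cycle = t_ext + t_ret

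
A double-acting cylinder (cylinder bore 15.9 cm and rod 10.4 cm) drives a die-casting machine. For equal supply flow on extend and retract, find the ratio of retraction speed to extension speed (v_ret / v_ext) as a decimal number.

v_ret/v_ext ≈ 1.75

Cap-side area A_cap = π/4 × (15.9 cm)² = 198.6 cm^2
Rod-side annular area A_ann = π/4 × (15.9² − 10.4²) = 113.6 cm^2
For equal Q, v ∝ 1/A, so v_ret/v_ext = A_cap/A_ann.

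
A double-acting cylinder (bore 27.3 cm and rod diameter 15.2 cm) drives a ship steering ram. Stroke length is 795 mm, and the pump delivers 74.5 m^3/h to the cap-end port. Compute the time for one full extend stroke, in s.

t ≈ 2.25 s

Cap-side area A_cap = π/4 × (27.3 cm)² = 585.3 cm^2
Swept volume V = A × L; t = V / Q = A·L / Q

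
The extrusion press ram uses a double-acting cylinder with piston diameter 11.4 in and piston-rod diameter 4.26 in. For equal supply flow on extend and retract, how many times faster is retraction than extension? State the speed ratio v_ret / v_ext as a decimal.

v_ret/v_ext ≈ 1.16

Cap-side area A_cap = π/4 × (11.4 in)² = 102.1 in^2
Rod-side annular area A_ann = π/4 × (11.4² − 4.26²) = 87.82 in^2
For equal Q, v ∝ 1/A, so v_ret/v_ext = A_cap/A_ann.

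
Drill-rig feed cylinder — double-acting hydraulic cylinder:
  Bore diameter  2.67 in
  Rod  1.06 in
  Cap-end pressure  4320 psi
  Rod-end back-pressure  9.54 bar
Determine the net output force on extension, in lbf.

Cap-side area A_cap = π/4 × (2.67 in)² = 5.599 in^2
Rod-side annular area A_ann = π/4 × (2.67² − 1.06²) = 4.717 in^2
Net thrust = P_cap·A_cap − P_rod·A_ann = 24190 lbf − 652.6 lbf

F ≈ 23500 lbf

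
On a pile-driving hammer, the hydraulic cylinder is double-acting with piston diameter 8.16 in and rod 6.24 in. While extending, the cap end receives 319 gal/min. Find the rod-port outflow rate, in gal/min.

Q_out ≈ 132 gal/min

Cap-side area A_cap = π/4 × (8.16 in)² = 52.30 in^2
Rod-side annular area A_ann = π/4 × (8.16² − 6.24²) = 21.71 in^2
Piston speed v = Q_in/A_cap; rod-end outflow Q_out = v × A_ann = Q_in × A_ann/A_cap.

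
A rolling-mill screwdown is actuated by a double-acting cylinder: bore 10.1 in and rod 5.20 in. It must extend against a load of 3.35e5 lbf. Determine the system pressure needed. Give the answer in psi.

Cap-side area A_cap = π/4 × (10.1 in)² = 80.12 in^2
P = F / A = 3.35e5 lbf / A

P ≈ 4180 psi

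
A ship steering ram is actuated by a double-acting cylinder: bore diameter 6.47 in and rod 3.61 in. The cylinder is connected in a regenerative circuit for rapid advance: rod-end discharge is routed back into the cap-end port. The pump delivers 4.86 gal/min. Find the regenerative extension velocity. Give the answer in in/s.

In regeneration the rod-end outflow joins the pump flow into the cap end, so the net volume the pump must supply per unit advance equals the rod cross-section area.
Rod cross-section A_rod = π/4 × (3.61 in)² = 10.24 in^2
v = Q_pump / A_rod

v ≈ 1.83 in/s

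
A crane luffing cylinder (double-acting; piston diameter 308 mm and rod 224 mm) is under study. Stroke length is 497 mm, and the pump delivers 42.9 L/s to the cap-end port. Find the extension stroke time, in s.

Cap-side area A_cap = π/4 × (308 mm)² = 74510 mm^2
Swept volume V = A × L; t = V / Q = A·L / Q

t ≈ 0.863 s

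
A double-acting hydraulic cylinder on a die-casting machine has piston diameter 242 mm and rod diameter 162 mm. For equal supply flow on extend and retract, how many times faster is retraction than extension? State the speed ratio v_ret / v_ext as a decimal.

v_ret/v_ext ≈ 1.81

Cap-side area A_cap = π/4 × (242 mm)² = 46000 mm^2
Rod-side annular area A_ann = π/4 × (242² − 162²) = 25380 mm^2
For equal Q, v ∝ 1/A, so v_ret/v_ext = A_cap/A_ann.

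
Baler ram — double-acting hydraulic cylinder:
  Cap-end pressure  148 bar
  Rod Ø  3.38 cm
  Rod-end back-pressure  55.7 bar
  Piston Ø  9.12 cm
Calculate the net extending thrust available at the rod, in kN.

Cap-side area A_cap = π/4 × (9.12 cm)² = 65.33 cm^2
Rod-side annular area A_ann = π/4 × (9.12² − 3.38²) = 56.35 cm^2
Net thrust = P_cap·A_cap − P_rod·A_ann = 96.68 kN − 31.39 kN

F ≈ 65.3 kN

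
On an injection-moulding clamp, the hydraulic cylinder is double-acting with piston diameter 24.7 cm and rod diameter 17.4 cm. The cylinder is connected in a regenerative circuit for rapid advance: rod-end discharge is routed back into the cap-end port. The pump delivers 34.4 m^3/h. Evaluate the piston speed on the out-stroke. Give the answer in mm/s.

In regeneration the rod-end outflow joins the pump flow into the cap end, so the net volume the pump must supply per unit advance equals the rod cross-section area.
Rod cross-section A_rod = π/4 × (17.4 cm)² = 237.8 cm^2
v = Q_pump / A_rod

v ≈ 402 mm/s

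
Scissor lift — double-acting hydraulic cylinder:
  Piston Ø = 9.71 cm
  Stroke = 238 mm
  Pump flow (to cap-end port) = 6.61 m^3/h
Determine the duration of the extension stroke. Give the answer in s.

t ≈ 0.960 s

Cap-side area A_cap = π/4 × (9.71 cm)² = 74.05 cm^2
Swept volume V = A × L; t = V / Q = A·L / Q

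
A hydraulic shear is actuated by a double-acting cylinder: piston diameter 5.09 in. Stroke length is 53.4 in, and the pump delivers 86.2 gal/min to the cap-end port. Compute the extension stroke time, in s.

Cap-side area A_cap = π/4 × (5.09 in)² = 20.35 in^2
Swept volume V = A × L; t = V / Q = A·L / Q

t ≈ 3.27 s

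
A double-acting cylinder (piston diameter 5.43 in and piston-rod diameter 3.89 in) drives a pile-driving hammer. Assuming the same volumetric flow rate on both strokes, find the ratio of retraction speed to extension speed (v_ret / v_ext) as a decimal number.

Cap-side area A_cap = π/4 × (5.43 in)² = 23.16 in^2
Rod-side annular area A_ann = π/4 × (5.43² − 3.89²) = 11.27 in^2
For equal Q, v ∝ 1/A, so v_ret/v_ext = A_cap/A_ann.

v_ret/v_ext ≈ 2.05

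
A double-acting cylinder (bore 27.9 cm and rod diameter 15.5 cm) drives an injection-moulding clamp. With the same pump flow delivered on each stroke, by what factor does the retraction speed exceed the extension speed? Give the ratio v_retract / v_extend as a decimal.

v_ret/v_ext ≈ 1.45

Cap-side area A_cap = π/4 × (27.9 cm)² = 611.4 cm^2
Rod-side annular area A_ann = π/4 × (27.9² − 15.5²) = 422.7 cm^2
For equal Q, v ∝ 1/A, so v_ret/v_ext = A_cap/A_ann.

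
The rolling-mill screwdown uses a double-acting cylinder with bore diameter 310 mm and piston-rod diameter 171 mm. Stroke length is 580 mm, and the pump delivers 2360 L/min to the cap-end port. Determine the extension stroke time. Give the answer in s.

t ≈ 1.11 s

Cap-side area A_cap = π/4 × (310 mm)² = 75480 mm^2
Swept volume V = A × L; t = V / Q = A·L / Q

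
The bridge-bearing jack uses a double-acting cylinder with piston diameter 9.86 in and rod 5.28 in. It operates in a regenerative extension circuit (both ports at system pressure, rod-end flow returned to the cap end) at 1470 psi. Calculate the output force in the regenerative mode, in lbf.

F ≈ 32200 lbf

With equal pressure on both faces, forces on the annular region cancel; the net push is pressure × rod cross-section.
Rod cross-section A_rod = π/4 × (5.28 in)² = 21.90 in^2
F = P × A_rod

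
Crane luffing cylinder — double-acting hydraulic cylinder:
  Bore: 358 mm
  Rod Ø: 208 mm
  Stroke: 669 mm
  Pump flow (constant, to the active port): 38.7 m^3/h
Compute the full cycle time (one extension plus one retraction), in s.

Cap-side area A_cap = π/4 × (358 mm)² = 1.007e5 mm^2
Rod-side annular area A_ann = π/4 × (358² − 208²) = 66680 mm^2
t_ext = A_cap·L/Q = 6.264 s
t_ret = A_ann·L/Q = 4.150 s
t_cycle = t_ext + t_ret

t ≈ 10.4 s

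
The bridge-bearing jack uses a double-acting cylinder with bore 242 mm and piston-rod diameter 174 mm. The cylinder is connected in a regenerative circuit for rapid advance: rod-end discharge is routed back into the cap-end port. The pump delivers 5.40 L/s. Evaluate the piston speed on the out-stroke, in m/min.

In regeneration the rod-end outflow joins the pump flow into the cap end, so the net volume the pump must supply per unit advance equals the rod cross-section area.
Rod cross-section A_rod = π/4 × (174 mm)² = 23780 mm^2
v = Q_pump / A_rod

v ≈ 13.6 m/min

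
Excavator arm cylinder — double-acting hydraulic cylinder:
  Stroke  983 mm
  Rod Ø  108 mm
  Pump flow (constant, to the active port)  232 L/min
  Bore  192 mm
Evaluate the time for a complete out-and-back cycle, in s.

Cap-side area A_cap = π/4 × (192 mm)² = 28950 mm^2
Rod-side annular area A_ann = π/4 × (192² − 108²) = 19790 mm^2
t_ext = A_cap·L/Q = 7.361 s
t_ret = A_ann·L/Q = 5.032 s
t_cycle = t_ext + t_ret

t ≈ 12.4 s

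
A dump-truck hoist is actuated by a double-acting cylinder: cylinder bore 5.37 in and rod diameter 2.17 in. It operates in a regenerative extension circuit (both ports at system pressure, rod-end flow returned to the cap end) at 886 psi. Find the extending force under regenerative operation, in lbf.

With equal pressure on both faces, forces on the annular region cancel; the net push is pressure × rod cross-section.
Rod cross-section A_rod = π/4 × (2.17 in)² = 3.698 in^2
F = P × A_rod

F ≈ 3280 lbf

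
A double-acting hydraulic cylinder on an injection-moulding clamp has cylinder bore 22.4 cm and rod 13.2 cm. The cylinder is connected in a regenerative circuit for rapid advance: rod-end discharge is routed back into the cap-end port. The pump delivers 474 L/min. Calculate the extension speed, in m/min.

In regeneration the rod-end outflow joins the pump flow into the cap end, so the net volume the pump must supply per unit advance equals the rod cross-section area.
Rod cross-section A_rod = π/4 × (13.2 cm)² = 136.8 cm^2
v = Q_pump / A_rod

v ≈ 34.6 m/min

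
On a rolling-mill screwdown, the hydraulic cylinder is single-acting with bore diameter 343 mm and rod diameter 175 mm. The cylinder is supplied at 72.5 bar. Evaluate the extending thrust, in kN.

F ≈ 670 kN

Cap-side area A_cap = π/4 × (343 mm)² = 92400 mm^2
F = P × A_cap = 72.5 bar × A_cap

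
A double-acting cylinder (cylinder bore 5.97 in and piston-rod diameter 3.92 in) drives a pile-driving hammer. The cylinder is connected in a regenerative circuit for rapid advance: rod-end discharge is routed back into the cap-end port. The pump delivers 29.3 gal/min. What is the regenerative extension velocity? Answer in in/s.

v ≈ 9.35 in/s

In regeneration the rod-end outflow joins the pump flow into the cap end, so the net volume the pump must supply per unit advance equals the rod cross-section area.
Rod cross-section A_rod = π/4 × (3.92 in)² = 12.07 in^2
v = Q_pump / A_rod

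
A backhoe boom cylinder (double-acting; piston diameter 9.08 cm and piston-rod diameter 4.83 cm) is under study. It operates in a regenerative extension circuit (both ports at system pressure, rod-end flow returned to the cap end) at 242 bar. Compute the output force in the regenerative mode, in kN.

With equal pressure on both faces, forces on the annular region cancel; the net push is pressure × rod cross-section.
Rod cross-section A_rod = π/4 × (4.83 cm)² = 18.32 cm^2
F = P × A_rod

F ≈ 44.3 kN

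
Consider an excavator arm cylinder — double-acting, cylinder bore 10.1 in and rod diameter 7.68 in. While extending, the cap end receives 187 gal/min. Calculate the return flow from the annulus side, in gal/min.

Q_out ≈ 78.9 gal/min

Cap-side area A_cap = π/4 × (10.1 in)² = 80.12 in^2
Rod-side annular area A_ann = π/4 × (10.1² − 7.68²) = 33.79 in^2
Piston speed v = Q_in/A_cap; rod-end outflow Q_out = v × A_ann = Q_in × A_ann/A_cap.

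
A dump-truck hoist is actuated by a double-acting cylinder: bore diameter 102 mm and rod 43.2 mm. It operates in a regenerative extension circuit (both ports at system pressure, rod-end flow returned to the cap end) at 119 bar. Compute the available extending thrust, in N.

With equal pressure on both faces, forces on the annular region cancel; the net push is pressure × rod cross-section.
Rod cross-section A_rod = π/4 × (43.2 mm)² = 1466 mm^2
F = P × A_rod

F ≈ 17400 N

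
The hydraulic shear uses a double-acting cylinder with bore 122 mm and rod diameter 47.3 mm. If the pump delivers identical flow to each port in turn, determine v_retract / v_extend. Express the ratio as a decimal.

Cap-side area A_cap = π/4 × (122 mm)² = 11690 mm^2
Rod-side annular area A_ann = π/4 × (122² − 47.3²) = 9933 mm^2
For equal Q, v ∝ 1/A, so v_ret/v_ext = A_cap/A_ann.

v_ret/v_ext ≈ 1.18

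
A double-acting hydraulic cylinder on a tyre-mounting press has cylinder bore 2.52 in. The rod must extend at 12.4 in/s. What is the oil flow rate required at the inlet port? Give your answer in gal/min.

Cap-side area A_cap = π/4 × (2.52 in)² = 4.988 in^2
Q = A × v

Q ≈ 16.1 gal/min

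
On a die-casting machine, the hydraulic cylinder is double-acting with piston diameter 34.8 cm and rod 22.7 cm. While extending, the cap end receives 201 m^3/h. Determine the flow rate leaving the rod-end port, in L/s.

Q_out ≈ 32.1 L/s

Cap-side area A_cap = π/4 × (34.8 cm)² = 951.1 cm^2
Rod-side annular area A_ann = π/4 × (34.8² − 22.7²) = 546.4 cm^2
Piston speed v = Q_in/A_cap; rod-end outflow Q_out = v × A_ann = Q_in × A_ann/A_cap.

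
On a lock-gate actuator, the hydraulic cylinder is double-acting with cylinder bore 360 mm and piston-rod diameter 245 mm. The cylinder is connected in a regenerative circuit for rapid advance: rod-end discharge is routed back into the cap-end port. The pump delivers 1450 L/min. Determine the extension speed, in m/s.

In regeneration the rod-end outflow joins the pump flow into the cap end, so the net volume the pump must supply per unit advance equals the rod cross-section area.
Rod cross-section A_rod = π/4 × (245 mm)² = 47140 mm^2
v = Q_pump / A_rod

v ≈ 0.513 m/s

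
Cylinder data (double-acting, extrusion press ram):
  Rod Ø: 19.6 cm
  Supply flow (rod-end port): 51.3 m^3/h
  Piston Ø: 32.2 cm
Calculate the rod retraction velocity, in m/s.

Rod-side annular area A_ann = π/4 × (32.2² − 19.6²) = 512.6 cm^2
Flow into the rod-end port fills the annular volume.
v = Q / A

v ≈ 0.278 m/s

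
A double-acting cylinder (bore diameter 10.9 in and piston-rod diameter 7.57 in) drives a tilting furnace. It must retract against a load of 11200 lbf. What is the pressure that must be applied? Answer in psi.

P ≈ 232 psi

Rod-side annular area A_ann = π/4 × (10.9² − 7.57²) = 48.31 in^2
Retraction: pressure acts on the annular area.
P = F / A = 11200 lbf / A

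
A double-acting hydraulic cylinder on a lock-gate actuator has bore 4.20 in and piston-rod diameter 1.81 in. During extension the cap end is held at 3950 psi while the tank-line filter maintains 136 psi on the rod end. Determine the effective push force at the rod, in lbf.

Cap-side area A_cap = π/4 × (4.20 in)² = 13.85 in^2
Rod-side annular area A_ann = π/4 × (4.20² − 1.81²) = 11.28 in^2
Net thrust = P_cap·A_cap − P_rod·A_ann = 54720 lbf − 1534 lbf

F ≈ 53200 lbf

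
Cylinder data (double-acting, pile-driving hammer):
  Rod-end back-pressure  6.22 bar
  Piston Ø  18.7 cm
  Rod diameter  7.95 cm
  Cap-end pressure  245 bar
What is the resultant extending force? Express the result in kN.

F ≈ 659 kN

Cap-side area A_cap = π/4 × (18.7 cm)² = 274.6 cm^2
Rod-side annular area A_ann = π/4 × (18.7² − 7.95²) = 225.0 cm^2
Net thrust = P_cap·A_cap − P_rod·A_ann = 672.9 kN − 14.00 kN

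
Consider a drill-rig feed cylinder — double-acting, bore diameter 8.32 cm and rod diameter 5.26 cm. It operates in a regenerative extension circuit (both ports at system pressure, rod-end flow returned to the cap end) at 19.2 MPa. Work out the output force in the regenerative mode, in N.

F ≈ 41700 N

With equal pressure on both faces, forces on the annular region cancel; the net push is pressure × rod cross-section.
Rod cross-section A_rod = π/4 × (5.26 cm)² = 21.73 cm^2
F = P × A_rod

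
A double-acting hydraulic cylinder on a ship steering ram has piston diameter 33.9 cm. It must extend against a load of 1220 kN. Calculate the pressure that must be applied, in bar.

Cap-side area A_cap = π/4 × (33.9 cm)² = 902.6 cm^2
P = F / A = 1220 kN / A

P ≈ 135 bar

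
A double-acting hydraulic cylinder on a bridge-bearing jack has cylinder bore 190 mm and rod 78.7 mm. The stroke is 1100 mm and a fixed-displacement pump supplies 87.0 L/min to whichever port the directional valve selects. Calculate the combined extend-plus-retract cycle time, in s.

t ≈ 39.3 s

Cap-side area A_cap = π/4 × (190 mm)² = 28350 mm^2
Rod-side annular area A_ann = π/4 × (190² − 78.7²) = 23490 mm^2
t_ext = A_cap·L/Q = 21.51 s
t_ret = A_ann·L/Q = 17.82 s
t_cycle = t_ext + t_ret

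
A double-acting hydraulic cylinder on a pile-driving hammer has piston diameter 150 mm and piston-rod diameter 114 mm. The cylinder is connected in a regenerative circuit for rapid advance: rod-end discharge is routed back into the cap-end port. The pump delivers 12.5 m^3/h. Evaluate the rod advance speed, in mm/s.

v ≈ 340 mm/s

In regeneration the rod-end outflow joins the pump flow into the cap end, so the net volume the pump must supply per unit advance equals the rod cross-section area.
Rod cross-section A_rod = π/4 × (114 mm)² = 10210 mm^2
v = Q_pump / A_rod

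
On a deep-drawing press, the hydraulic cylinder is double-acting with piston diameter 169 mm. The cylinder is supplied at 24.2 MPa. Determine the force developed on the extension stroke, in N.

F ≈ 5.43e5 N

Cap-side area A_cap = π/4 × (169 mm)² = 22430 mm^2
F = P × A_cap = 24.2 MPa × A_cap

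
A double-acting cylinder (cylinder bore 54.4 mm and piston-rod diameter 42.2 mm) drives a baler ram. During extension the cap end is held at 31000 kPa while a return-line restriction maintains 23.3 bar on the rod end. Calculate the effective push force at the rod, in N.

Cap-side area A_cap = π/4 × (54.4 mm)² = 2324 mm^2
Rod-side annular area A_ann = π/4 × (54.4² − 42.2²) = 925.6 mm^2
Net thrust = P_cap·A_cap − P_rod·A_ann = 72050 N − 2157 N

F ≈ 69900 N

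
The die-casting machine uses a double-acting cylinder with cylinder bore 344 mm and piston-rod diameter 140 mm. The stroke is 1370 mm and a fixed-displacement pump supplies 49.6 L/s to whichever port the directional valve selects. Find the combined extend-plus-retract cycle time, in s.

t ≈ 4.71 s

Cap-side area A_cap = π/4 × (344 mm)² = 92940 mm^2
Rod-side annular area A_ann = π/4 × (344² − 140²) = 77550 mm^2
t_ext = A_cap·L/Q = 2.567 s
t_ret = A_ann·L/Q = 2.142 s
t_cycle = t_ext + t_ret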